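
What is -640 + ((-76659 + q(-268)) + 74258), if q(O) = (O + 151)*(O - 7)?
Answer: 29134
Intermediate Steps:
q(O) = (-7 + O)*(151 + O) (q(O) = (151 + O)*(-7 + O) = (-7 + O)*(151 + O))
-640 + ((-76659 + q(-268)) + 74258) = -640 + ((-76659 + (-1057 + (-268)² + 144*(-268))) + 74258) = -640 + ((-76659 + (-1057 + 71824 - 38592)) + 74258) = -640 + ((-76659 + 32175) + 74258) = -640 + (-44484 + 74258) = -640 + 29774 = 29134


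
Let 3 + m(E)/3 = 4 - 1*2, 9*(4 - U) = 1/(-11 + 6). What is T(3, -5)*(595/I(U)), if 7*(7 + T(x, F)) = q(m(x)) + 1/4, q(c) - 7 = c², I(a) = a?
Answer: -501075/724 ≈ -692.09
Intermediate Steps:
U = 181/45 (U = 4 - 1/(9*(-11 + 6)) = 4 - ⅑/(-5) = 4 - ⅑*(-⅕) = 4 + 1/45 = 181/45 ≈ 4.0222)
m(E) = -3 (m(E) = -9 + 3*(4 - 1*2) = -9 + 3*(4 - 2) = -9 + 3*2 = -9 + 6 = -3)
q(c) = 7 + c²
T(x, F) = -131/28 (T(x, F) = -7 + ((7 + (-3)²) + 1/4)/7 = -7 + ((7 + 9) + ¼)/7 = -7 + (16 + ¼)/7 = -7 + (⅐)*(65/4) = -7 + 65/28 = -131/28)
T(3, -5)*(595/I(U)) = -11135/(4*181/45) = -11135*45/(4*181) = -131/28*26775/181 = -501075/724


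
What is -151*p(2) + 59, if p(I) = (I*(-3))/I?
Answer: 512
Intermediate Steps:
p(I) = -3 (p(I) = (-3*I)/I = -3)
-151*p(2) + 59 = -151*(-3) + 59 = 453 + 59 = 512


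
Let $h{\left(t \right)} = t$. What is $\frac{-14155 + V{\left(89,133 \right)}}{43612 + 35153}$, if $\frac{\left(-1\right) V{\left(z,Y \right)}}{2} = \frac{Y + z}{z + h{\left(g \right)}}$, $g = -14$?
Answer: $- \frac{354023}{1969125} \approx -0.17979$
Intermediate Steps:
$V{\left(z,Y \right)} = - \frac{2 \left(Y + z\right)}{-14 + z}$ ($V{\left(z,Y \right)} = - 2 \frac{Y + z}{z - 14} = - 2 \frac{Y + z}{-14 + z} = - \frac{2 \left(Y + z\right)}{-14 + z}$)
$\frac{-14155 + V{\left(89,133 \right)}}{43612 + 35153} = \frac{-14155 + \frac{2 \left(\left(-1\right) 133 - 89\right)}{-14 + 89}}{43612 + 35153} = \frac{-14155 + \frac{2 \left(-133 - 89\right)}{75}}{78765} = \left(-14155 + 2 \cdot \frac{1}{75} \left(-222\right)\right) \frac{1}{78765} = \left(-14155 - \frac{148}{25}\right) \frac{1}{78765} = \left(- \frac{354023}{25}\right) \frac{1}{78765} = - \frac{354023}{1969125}$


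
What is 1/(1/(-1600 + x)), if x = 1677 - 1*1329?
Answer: -1252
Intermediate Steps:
x = 348 (x = 1677 - 1329 = 348)
1/(1/(-1600 + x)) = 1/(1/(-1600 + 348)) = 1/(1/(-1252)) = 1/(-1/1252) = -1252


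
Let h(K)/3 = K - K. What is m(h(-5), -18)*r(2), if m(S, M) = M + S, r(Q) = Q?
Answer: -36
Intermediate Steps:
h(K) = 0 (h(K) = 3*(K - K) = 3*0 = 0)
m(h(-5), -18)*r(2) = (-18 + 0)*2 = -18*2 = -36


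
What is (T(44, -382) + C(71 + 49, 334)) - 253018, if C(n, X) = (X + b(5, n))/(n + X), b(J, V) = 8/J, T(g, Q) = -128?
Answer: -287319871/1135 ≈ -2.5315e+5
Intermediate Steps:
C(n, X) = (8/5 + X)/(X + n) (C(n, X) = (X + 8/5)/(n + X) = (X + 8*(⅕))/(X + n) = (X + 8/5)/(X + n) = (8/5 + X)/(X + n))
(T(44, -382) + C(71 + 49, 334)) - 253018 = (-128 + (8/5 + 334)/(334 + (71 + 49))) - 253018 = (-128 + (1678/5)/(334 + 120)) - 253018 = (-128 + (1678/5)/454) - 253018 = (-128 + (1/454)*(1678/5)) - 253018 = (-128 + 839/1135) - 253018 = -144441/1135 - 253018 = -287319871/1135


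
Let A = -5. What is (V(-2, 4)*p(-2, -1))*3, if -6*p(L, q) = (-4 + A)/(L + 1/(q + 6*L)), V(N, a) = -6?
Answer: 13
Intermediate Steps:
p(L, q) = 3/(2*(L + 1/(q + 6*L))) (p(L, q) = -(-4 - 5)/(6*(L + 1/(q + 6*L))) = -(-3)/(2*(L + 1/(q + 6*L))) = 3/(2*(L + 1/(q + 6*L))))
(V(-2, 4)*p(-2, -1))*3 = -9*(-1 + 6*(-2))/(1 + 6*(-2)² - 2*(-1))*3 = -9*(-1 - 12)/(1 + 6*4 + 2)*3 = -9*(-13)/(1 + 24 + 2)*3 = -9*(-13)/27*3 = -6*(-13/18)*3 = (13/3)*3 = 13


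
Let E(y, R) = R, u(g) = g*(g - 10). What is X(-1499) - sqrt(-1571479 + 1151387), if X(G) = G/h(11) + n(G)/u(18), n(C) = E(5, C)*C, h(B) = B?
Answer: 24501155/1584 - 2*I*sqrt(105023) ≈ 15468.0 - 648.15*I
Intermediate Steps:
u(g) = g*(-10 + g)
n(C) = C**2 (n(C) = C*C = C**2)
X(G) = G/11 + G**2/144 (X(G) = G/11 + G**2/((18*(-10 + 18))) = G*(1/11) + G**2/((18*8)) = G/11 + G**2/144)
X(-1499) - sqrt(-1571479 + 1151387) = (1/1584)*(-1499)*(144 + 11*(-1499)) - sqrt(-1571479 + 1151387) = (1/1584)*(-1499)*(144 - 16489) - sqrt(-420092) = (1/1584)*(-1499)*(-16345) - 2*I*sqrt(105023) = 24501155/1584 - 2*I*sqrt(105023)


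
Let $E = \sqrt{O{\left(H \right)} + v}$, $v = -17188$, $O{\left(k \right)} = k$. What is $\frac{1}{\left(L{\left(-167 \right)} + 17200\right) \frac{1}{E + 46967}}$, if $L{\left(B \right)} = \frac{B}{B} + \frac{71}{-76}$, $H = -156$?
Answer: $\frac{3569492}{1307205} + \frac{608 i \sqrt{271}}{1307205} \approx 2.7306 + 0.0076568 i$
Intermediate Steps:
$L{\left(B \right)} = \frac{5}{76}$ ($L{\left(B \right)} = 1 + 71 \left(- \frac{1}{76}\right) = 1 - \frac{71}{76} = \frac{5}{76}$)
$E = 8 i \sqrt{271}$ ($E = \sqrt{-156 - 17188} = \sqrt{-17344} = 8 i \sqrt{271} \approx 131.7 i$)
$\frac{1}{\left(L{\left(-167 \right)} + 17200\right) \frac{1}{E + 46967}} = \frac{1}{\left(\frac{5}{76} + 17200\right) \frac{1}{8 i \sqrt{271} + 46967}} = \frac{1}{\frac{1307205}{76} \frac{1}{46967 + 8 i \sqrt{271}}} = \frac{3569492}{1307205} + \frac{608 i \sqrt{271}}{1307205}$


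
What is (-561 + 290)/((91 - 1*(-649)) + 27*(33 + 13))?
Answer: -271/1982 ≈ -0.13673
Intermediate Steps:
(-561 + 290)/((91 - 1*(-649)) + 27*(33 + 13)) = -271/((91 + 649) + 27*46) = -271/(740 + 1242) = -271/1982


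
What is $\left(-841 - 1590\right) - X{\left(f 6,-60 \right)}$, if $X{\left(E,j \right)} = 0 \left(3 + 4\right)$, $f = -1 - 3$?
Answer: $-2431$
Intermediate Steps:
$f = -4$ ($f = -1 - 3 = -4$)
$X{\left(E,j \right)} = 0$ ($X{\left(E,j \right)} = 0 \cdot 7 = 0$)
$\left(-841 - 1590\right) - X{\left(f 6,-60 \right)} = \left(-841 - 1590\right) - 0 = \left(-841 - 1590\right) + 0 = -2431 + 0 = -2431$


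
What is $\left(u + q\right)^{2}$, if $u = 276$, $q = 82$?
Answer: $128164$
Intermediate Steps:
$\left(u + q\right)^{2} = \left(276 + 82\right)^{2} = 358^{2} = 128164$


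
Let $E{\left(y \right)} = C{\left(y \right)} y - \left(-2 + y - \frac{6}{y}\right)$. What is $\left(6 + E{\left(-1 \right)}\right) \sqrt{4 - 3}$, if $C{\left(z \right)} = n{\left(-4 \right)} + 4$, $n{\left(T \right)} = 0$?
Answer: $-1$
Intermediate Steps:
$C{\left(z \right)} = 4$ ($C{\left(z \right)} = 0 + 4 = 4$)
$E{\left(y \right)} = 2 + 3 y + \frac{6}{y}$ ($E{\left(y \right)} = 4 y - \left(-2 + y - \frac{6}{y}\right) = 4 y + \left(2 - y + \frac{6}{y}\right) = 2 + 3 y + \frac{6}{y}$)
$\left(6 + E{\left(-1 \right)}\right) \sqrt{4 - 3} = \left(6 + \left(2 + 3 \left(-1\right) + \frac{6}{-1}\right)\right) \sqrt{4 - 3} = \left(6 + \left(2 - 3 + 6 \left(-1\right)\right)\right) \sqrt{1} = \left(6 - 7\right) 1 = \left(-1\right) 1 = -1$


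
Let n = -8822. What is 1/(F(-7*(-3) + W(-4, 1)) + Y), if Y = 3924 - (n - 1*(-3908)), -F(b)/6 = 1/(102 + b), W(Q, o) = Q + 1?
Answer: 20/176759 ≈ 0.00011315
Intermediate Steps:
W(Q, o) = 1 + Q
F(b) = -6/(102 + b)
Y = 8838 (Y = 3924 - (-8822 - 1*(-3908)) = 3924 - (-8822 + 3908) = 3924 - 1*(-4914) = 3924 + 4914 = 8838)
1/(F(-7*(-3) + W(-4, 1)) + Y) = 1/(-6/(102 + (-7*(-3) + (1 - 4))) + 8838) = 1/(-6/(102 + (21 - 3)) + 8838) = 1/(-6/(102 + 18) + 8838) = 1/(-6/120 + 8838) = 1/(-6*1/120 + 8838) = 1/(-1/20 + 8838) = 1/(176759/20) = 20/176759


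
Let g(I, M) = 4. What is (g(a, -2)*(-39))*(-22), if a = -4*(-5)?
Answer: 3432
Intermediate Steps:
a = 20
(g(a, -2)*(-39))*(-22) = (4*(-39))*(-22) = -156*(-22) = 3432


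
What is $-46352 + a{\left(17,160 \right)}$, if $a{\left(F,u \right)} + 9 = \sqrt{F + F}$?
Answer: $-46361 + \sqrt{34} \approx -46355.0$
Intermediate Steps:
$a{\left(F,u \right)} = -9 + \sqrt{2} \sqrt{F}$ ($a{\left(F,u \right)} = -9 + \sqrt{F + F} = -9 + \sqrt{2 F} = -9 + \sqrt{2} \sqrt{F}$)
$-46352 + a{\left(17,160 \right)} = -46352 - \left(9 - \sqrt{2} \sqrt{17}\right) = -46352 - \left(9 - \sqrt{34}\right) = -46361 + \sqrt{34}$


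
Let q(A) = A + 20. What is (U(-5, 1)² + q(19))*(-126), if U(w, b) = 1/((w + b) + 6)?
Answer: -9891/2 ≈ -4945.5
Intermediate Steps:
q(A) = 20 + A
U(w, b) = 1/(6 + b + w) (U(w, b) = 1/((b + w) + 6) = 1/(6 + b + w))
(U(-5, 1)² + q(19))*(-126) = ((1/(6 + 1 - 5))² + (20 + 19))*(-126) = ((1/2)² + 39)*(-126) = ((½)² + 39)*(-126) = (¼ + 39)*(-126) = (157/4)*(-126) = -9891/2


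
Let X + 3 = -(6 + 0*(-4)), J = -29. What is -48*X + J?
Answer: 403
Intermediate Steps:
X = -9 (X = -3 - (6 + 0*(-4)) = -3 - (6 + 0) = -3 - 1*6 = -3 - 6 = -9)
-48*X + J = -48*(-9) - 29 = 432 - 29 = 403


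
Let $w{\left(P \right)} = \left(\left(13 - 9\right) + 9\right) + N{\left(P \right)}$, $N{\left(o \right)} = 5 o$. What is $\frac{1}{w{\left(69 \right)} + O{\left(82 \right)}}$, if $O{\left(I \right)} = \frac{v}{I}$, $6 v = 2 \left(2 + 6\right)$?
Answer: $\frac{123}{44038} \approx 0.002793$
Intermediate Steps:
$v = \frac{8}{3}$ ($v = \frac{2 \left(2 + 6\right)}{6} = \frac{2 \cdot 8}{6} = \frac{1}{6} \cdot 16 = \frac{8}{3} \approx 2.6667$)
$O{\left(I \right)} = \frac{8}{3 I}$
$w{\left(P \right)} = 13 + 5 P$ ($w{\left(P \right)} = \left(\left(13 - 9\right) + 9\right) + 5 P = \left(4 + 9\right) + 5 P = 13 + 5 P$)
$\frac{1}{w{\left(69 \right)} + O{\left(82 \right)}} = \frac{1}{\left(13 + 5 \cdot 69\right) + \frac{8}{3 \cdot 82}} = \frac{1}{\left(13 + 345\right) + \frac{8}{3} \cdot \frac{1}{82}} = \frac{1}{358 + \frac{4}{123}} = \frac{1}{\frac{44038}{123}} = \frac{123}{44038}$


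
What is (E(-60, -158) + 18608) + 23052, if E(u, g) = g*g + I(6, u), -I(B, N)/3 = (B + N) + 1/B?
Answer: 133571/2 ≈ 66786.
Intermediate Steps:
I(B, N) = -3*B - 3*N - 3/B (I(B, N) = -3*((B + N) + 1/B) = -3*(B + N + 1/B) = -3*B - 3*N - 3/B)
E(u, g) = -37/2 + g² - 3*u (E(u, g) = g*g + 3*(-1 - 1*6*(6 + u))/6 = g² + 3*(⅙)*(-1 + (-36 - 6*u)) = g² + 3*(⅙)*(-37 - 6*u) = g² + (-37/2 - 3*u) = -37/2 + g² - 3*u)
(E(-60, -158) + 18608) + 23052 = ((-37/2 + (-158)² - 3*(-60)) + 18608) + 23052 = ((-37/2 + 24964 + 180) + 18608) + 23052 = (50251/2 + 18608) + 23052 = 87467/2 + 23052 = 133571/2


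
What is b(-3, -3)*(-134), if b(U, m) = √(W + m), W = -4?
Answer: -134*I*√7 ≈ -354.53*I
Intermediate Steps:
b(U, m) = √(-4 + m)
b(-3, -3)*(-134) = √(-4 - 3)*(-134) = √(-7)*(-134) = (I*√7)*(-134) = -134*I*√7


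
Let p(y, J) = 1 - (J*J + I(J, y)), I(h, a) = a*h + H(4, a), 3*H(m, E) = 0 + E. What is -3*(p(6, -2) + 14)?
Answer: -63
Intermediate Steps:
H(m, E) = E/3 (H(m, E) = (0 + E)/3 = E/3)
I(h, a) = a/3 + a*h (I(h, a) = a*h + a/3 = a/3 + a*h)
p(y, J) = 1 - J² - y*(⅓ + J) (p(y, J) = 1 - (J*J + y*(⅓ + J)) = 1 - (J² + y*(⅓ + J)) = 1 + (-J² - y*(⅓ + J)) = 1 - J² - y*(⅓ + J))
-3*(p(6, -2) + 14) = -3*((1 - 1*(-2)² - ⅓*6 - 1*(-2)*6) + 14) = -3*((1 - 1*4 - 2 + 12) + 14) = -3*((1 - 4 - 2 + 12) + 14) = -3*(7 + 14) = -3*21 = -63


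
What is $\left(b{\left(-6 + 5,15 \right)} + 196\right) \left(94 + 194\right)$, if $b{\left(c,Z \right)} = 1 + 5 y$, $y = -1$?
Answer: $55296$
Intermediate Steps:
$b{\left(c,Z \right)} = -4$ ($b{\left(c,Z \right)} = 1 + 5 \left(-1\right) = 1 - 5 = -4$)
$\left(b{\left(-6 + 5,15 \right)} + 196\right) \left(94 + 194\right) = \left(-4 + 196\right) \left(94 + 194\right) = 192 \cdot 288 = 55296$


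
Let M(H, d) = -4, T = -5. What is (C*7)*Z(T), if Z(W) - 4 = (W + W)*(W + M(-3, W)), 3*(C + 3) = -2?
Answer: -7238/3 ≈ -2412.7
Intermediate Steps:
C = -11/3 (C = -3 + (1/3)*(-2) = -3 - 2/3 = -11/3 ≈ -3.6667)
Z(W) = 4 + 2*W*(-4 + W) (Z(W) = 4 + (W + W)*(W - 4) = 4 + (2*W)*(-4 + W) = 4 + 2*W*(-4 + W))
(C*7)*Z(T) = (-11/3*7)*(4 - 8*(-5) + 2*(-5)**2) = -77*(4 + 40 + 2*25)/3 = -77*(4 + 40 + 50)/3 = -77/3*94 = -7238/3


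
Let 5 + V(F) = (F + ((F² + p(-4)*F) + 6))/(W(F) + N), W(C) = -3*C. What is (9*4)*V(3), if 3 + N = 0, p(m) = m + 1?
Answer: -207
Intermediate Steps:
p(m) = 1 + m
N = -3 (N = -3 + 0 = -3)
V(F) = -5 + (6 + F² - 2*F)/(-3 - 3*F) (V(F) = -5 + (F + ((F² + (1 - 4)*F) + 6))/(-3*F - 3) = -5 + (F + ((F² - 3*F) + 6))/(-3 - 3*F) = -5 + (F + (6 + F² - 3*F))/(-3 - 3*F) = -5 + (6 + F² - 2*F)/(-3 - 3*F))
(9*4)*V(3) = (9*4)*((-21 - 1*3² - 13*3)/(3*(1 + 3))) = 36*((⅓)*(-21 - 1*9 - 39)/4) = 36*((⅓)*(¼)*(-21 - 9 - 39)) = 36*((⅓)*(¼)*(-69)) = 36*(-23/4) = -207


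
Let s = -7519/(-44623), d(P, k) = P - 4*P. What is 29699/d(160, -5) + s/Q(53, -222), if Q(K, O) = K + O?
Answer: -223972291733/3619817760 ≈ -61.874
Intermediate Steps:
d(P, k) = -3*P
s = 7519/44623 (s = -7519*(-1/44623) = 7519/44623 ≈ 0.16850)
29699/d(160, -5) + s/Q(53, -222) = 29699/((-3*160)) + 7519/(44623*(53 - 222)) = 29699/(-480) + (7519/44623)/(-169) = 29699*(-1/480) + (7519/44623)*(-1/169) = -29699/480 - 7519/7541287 = -223972291733/3619817760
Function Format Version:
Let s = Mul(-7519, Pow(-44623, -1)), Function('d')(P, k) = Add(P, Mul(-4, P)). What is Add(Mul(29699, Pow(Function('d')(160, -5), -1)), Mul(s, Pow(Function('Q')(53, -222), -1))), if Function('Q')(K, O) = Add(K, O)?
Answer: Rational(-223972291733, 3619817760) ≈ -61.874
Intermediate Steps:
Function('d')(P, k) = Mul(-3, P)
s = Rational(7519, 44623) (s = Mul(-7519, Rational(-1, 44623)) = Rational(7519, 44623) ≈ 0.16850)
Add(Mul(29699, Pow(Function('d')(160, -5), -1)), Mul(s, Pow(Function('Q')(53, -222), -1))) = Add(Mul(29699, Pow(Mul(-3, 160), -1)), Mul(Rational(7519, 44623), Pow(Add(53, -222), -1))) = Add(Mul(29699, Pow(-480, -1)), Mul(Rational(7519, 44623), Pow(-169, -1))) = Add(Mul(29699, Rational(-1, 480)), Mul(Rational(7519, 44623), Rational(-1, 169))) = Add(Rational(-29699, 480), Rational(-7519, 7541287)) = Rational(-223972291733, 3619817760)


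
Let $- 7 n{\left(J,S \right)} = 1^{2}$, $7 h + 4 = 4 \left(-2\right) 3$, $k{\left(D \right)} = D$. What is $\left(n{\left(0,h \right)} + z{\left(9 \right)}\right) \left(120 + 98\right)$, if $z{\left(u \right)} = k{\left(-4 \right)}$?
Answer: $- \frac{6322}{7} \approx -903.14$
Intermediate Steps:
$h = -4$ ($h = - \frac{4}{7} + \frac{4 \left(-2\right) 3}{7} = - \frac{4}{7} + \frac{\left(-8\right) 3}{7} = - \frac{4}{7} + \frac{1}{7} \left(-24\right) = - \frac{4}{7} - \frac{24}{7} = -4$)
$n{\left(J,S \right)} = - \frac{1}{7}$ ($n{\left(J,S \right)} = - \frac{1^{2}}{7} = \left(- \frac{1}{7}\right) 1 = - \frac{1}{7}$)
$z{\left(u \right)} = -4$
$\left(n{\left(0,h \right)} + z{\left(9 \right)}\right) \left(120 + 98\right) = \left(- \frac{1}{7} - 4\right) \left(120 + 98\right) = \left(- \frac{29}{7}\right) 218 = - \frac{6322}{7}$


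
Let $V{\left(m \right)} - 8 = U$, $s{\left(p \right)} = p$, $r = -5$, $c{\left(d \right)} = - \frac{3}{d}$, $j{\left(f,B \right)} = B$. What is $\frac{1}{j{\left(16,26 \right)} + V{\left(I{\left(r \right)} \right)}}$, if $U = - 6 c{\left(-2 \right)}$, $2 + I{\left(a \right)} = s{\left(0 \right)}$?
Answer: $\frac{1}{25} \approx 0.04$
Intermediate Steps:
$I{\left(a \right)} = -2$ ($I{\left(a \right)} = -2 + 0 = -2$)
$U = -9$ ($U = - 6 \left(- \frac{3}{-2}\right) = - 6 \left(\left(-3\right) \left(- \frac{1}{2}\right)\right) = \left(-6\right) \frac{3}{2} = -9$)
$V{\left(m \right)} = -1$ ($V{\left(m \right)} = 8 - 9 = -1$)
$\frac{1}{j{\left(16,26 \right)} + V{\left(I{\left(r \right)} \right)}} = \frac{1}{26 - 1} = \frac{1}{25}$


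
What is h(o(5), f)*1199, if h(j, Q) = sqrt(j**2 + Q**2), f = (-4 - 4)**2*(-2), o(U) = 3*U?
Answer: 1199*sqrt(16609) ≈ 1.5452e+5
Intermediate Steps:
f = -128 (f = (-8)**2*(-2) = 64*(-2) = -128)
h(j, Q) = sqrt(Q**2 + j**2)
h(o(5), f)*1199 = sqrt((-128)**2 + (3*5)**2)*1199 = sqrt(16384 + 15**2)*1199 = sqrt(16384 + 225)*1199 = sqrt(16609)*1199 = 1199*sqrt(16609)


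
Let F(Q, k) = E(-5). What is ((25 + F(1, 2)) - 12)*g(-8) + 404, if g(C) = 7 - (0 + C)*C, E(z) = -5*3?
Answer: 518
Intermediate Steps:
E(z) = -15
F(Q, k) = -15
g(C) = 7 - C**2 (g(C) = 7 - C*C = 7 - C**2)
((25 + F(1, 2)) - 12)*g(-8) + 404 = ((25 - 15) - 12)*(7 - 1*(-8)**2) + 404 = (10 - 12)*(7 - 1*64) + 404 = -2*(7 - 64) + 404 = -2*(-57) + 404 = 114 + 404 = 518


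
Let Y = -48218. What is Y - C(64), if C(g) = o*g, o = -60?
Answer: -44378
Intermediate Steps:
C(g) = -60*g
Y - C(64) = -48218 - (-60)*64 = -48218 - 1*(-3840) = -48218 + 3840 = -44378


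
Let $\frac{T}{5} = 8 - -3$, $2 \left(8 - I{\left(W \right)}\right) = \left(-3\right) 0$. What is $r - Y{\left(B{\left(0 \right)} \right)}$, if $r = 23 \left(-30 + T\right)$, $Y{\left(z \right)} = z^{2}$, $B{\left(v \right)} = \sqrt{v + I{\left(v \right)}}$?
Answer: $567$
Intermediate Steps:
$I{\left(W \right)} = 8$ ($I{\left(W \right)} = 8 - \frac{\left(-3\right) 0}{2} = 8 - 0 = 8 + 0 = 8$)
$B{\left(v \right)} = \sqrt{8 + v}$ ($B{\left(v \right)} = \sqrt{v + 8} = \sqrt{8 + v}$)
$T = 55$ ($T = 5 \left(8 - -3\right) = 5 \left(8 + 3\right) = 5 \cdot 11 = 55$)
$r = 575$ ($r = 23 \left(-30 + 55\right) = 23 \cdot 25 = 575$)
$r - Y{\left(B{\left(0 \right)} \right)} = 575 - \left(\sqrt{8 + 0}\right)^{2} = 575 - \left(\sqrt{8}\right)^{2} = 575 - \left(2 \sqrt{2}\right)^{2} = 575 - 8 = 567$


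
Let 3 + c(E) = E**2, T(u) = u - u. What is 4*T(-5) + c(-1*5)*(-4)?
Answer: -88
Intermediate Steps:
T(u) = 0
c(E) = -3 + E**2
4*T(-5) + c(-1*5)*(-4) = 4*0 + (-3 + (-1*5)**2)*(-4) = 0 + (-3 + (-5)**2)*(-4) = 0 + (-3 + 25)*(-4) = 0 + 22*(-4) = 0 - 88 = -88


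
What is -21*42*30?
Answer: -26460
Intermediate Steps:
-21*42*30 = -882*30 = -26460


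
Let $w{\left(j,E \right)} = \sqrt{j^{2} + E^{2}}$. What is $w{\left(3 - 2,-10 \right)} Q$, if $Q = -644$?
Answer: $- 644 \sqrt{101} \approx -6472.1$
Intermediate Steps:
$w{\left(j,E \right)} = \sqrt{E^{2} + j^{2}}$
$w{\left(3 - 2,-10 \right)} Q = \sqrt{\left(-10\right)^{2} + \left(3 - 2\right)^{2}} \left(-644\right) = \sqrt{100 + 1^{2}} \left(-644\right) = \sqrt{100 + 1} \left(-644\right) = \sqrt{101} \left(-644\right) = - 644 \sqrt{101}$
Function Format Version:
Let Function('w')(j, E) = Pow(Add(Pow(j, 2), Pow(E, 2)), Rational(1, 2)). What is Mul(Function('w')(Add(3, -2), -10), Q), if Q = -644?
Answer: Mul(-644, Pow(101, Rational(1, 2))) ≈ -6472.1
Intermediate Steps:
Function('w')(j, E) = Pow(Add(Pow(E, 2), Pow(j, 2)), Rational(1, 2))
Mul(Function('w')(Add(3, -2), -10), Q) = Mul(Pow(Add(Pow(-10, 2), Pow(Add(3, -2), 2)), Rational(1, 2)), -644) = Mul(Pow(Add(100, Pow(1, 2)), Rational(1, 2)), -644) = Mul(Pow(Add(100, 1), Rational(1, 2)), -644) = Mul(Pow(101, Rational(1, 2)), -644) = Mul(-644, Pow(101, Rational(1, 2)))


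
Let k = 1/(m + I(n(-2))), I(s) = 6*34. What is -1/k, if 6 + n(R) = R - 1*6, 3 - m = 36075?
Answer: 35868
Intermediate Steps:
m = -36072 (m = 3 - 1*36075 = 3 - 36075 = -36072)
n(R) = -12 + R (n(R) = -6 + (R - 1*6) = -6 + (R - 6) = -6 + (-6 + R) = -12 + R)
I(s) = 204
k = -1/35868 (k = 1/(-36072 + 204) = 1/(-35868) = -1/35868 ≈ -2.7880e-5)
-1/k = -1/(-1/35868) = -1*(-35868) = 35868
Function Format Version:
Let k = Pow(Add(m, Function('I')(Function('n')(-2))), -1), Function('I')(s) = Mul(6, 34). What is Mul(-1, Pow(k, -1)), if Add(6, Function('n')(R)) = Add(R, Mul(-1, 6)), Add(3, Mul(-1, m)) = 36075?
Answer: 35868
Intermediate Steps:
m = -36072 (m = Add(3, Mul(-1, 36075)) = Add(3, -36075) = -36072)
Function('n')(R) = Add(-12, R) (Function('n')(R) = Add(-6, Add(R, Mul(-1, 6))) = Add(-6, Add(R, -6)) = Add(-6, Add(-6, R)) = Add(-12, R))
Function('I')(s) = 204
k = Rational(-1, 35868) (k = Pow(Add(-36072, 204), -1) = Pow(-35868, -1) = Rational(-1, 35868) ≈ -2.7880e-5)
Mul(-1, Pow(k, -1)) = Mul(-1, Pow(Rational(-1, 35868), -1)) = Mul(-1, -35868) = 35868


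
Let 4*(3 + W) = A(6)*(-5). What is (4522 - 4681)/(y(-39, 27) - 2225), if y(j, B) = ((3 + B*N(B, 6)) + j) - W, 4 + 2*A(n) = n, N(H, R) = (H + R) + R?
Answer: 212/1605 ≈ 0.13209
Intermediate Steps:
N(H, R) = H + 2*R
A(n) = -2 + n/2
W = -17/4 (W = -3 + ((-2 + (½)*6)*(-5))/4 = -3 + ((-2 + 3)*(-5))/4 = -3 + (1*(-5))/4 = -3 + (¼)*(-5) = -3 - 5/4 = -17/4 ≈ -4.2500)
y(j, B) = 29/4 + j + B*(12 + B) (y(j, B) = ((3 + B*(B + 2*6)) + j) - 1*(-17/4) = ((3 + B*(B + 12)) + j) + 17/4 = ((3 + B*(12 + B)) + j) + 17/4 = (3 + j + B*(12 + B)) + 17/4 = 29/4 + j + B*(12 + B))
(4522 - 4681)/(y(-39, 27) - 2225) = (4522 - 4681)/((29/4 - 39 + 27*(12 + 27)) - 2225) = -159/((29/4 - 39 + 27*39) - 2225) = -159/((29/4 - 39 + 1053) - 2225) = -159/(4085/4 - 2225) = -159/(-4815/4) = -159*(-4/4815) = 212/1605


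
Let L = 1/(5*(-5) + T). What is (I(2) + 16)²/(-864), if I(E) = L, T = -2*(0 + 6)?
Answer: -38809/131424 ≈ -0.29530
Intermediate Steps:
T = -12 (T = -2*6 = -12)
L = -1/37 (L = 1/(5*(-5) - 12) = 1/(-25 - 12) = 1/(-37) = -1/37 ≈ -0.027027)
I(E) = -1/37
(I(2) + 16)²/(-864) = (-1/37 + 16)²/(-864) = (591/37)²*(-1/864) = (349281/1369)*(-1/864) = -38809/131424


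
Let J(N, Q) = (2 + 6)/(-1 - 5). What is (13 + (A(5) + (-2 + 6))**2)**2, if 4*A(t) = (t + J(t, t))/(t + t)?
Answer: 183424614961/207360000 ≈ 884.57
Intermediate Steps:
J(N, Q) = -4/3 (J(N, Q) = 8/(-6) = 8*(-1/6) = -4/3)
A(t) = (-4/3 + t)/(8*t) (A(t) = ((t - 4/3)/(t + t))/4 = ((-4/3 + t)/((2*t)))/4 = ((-4/3 + t)*(1/(2*t)))/4 = ((-4/3 + t)/(2*t))/4 = (-4/3 + t)/(8*t))
(13 + (A(5) + (-2 + 6))**2)**2 = (13 + ((1/24)*(-4 + 3*5)/5 + (-2 + 6))**2)**2 = (13 + ((1/24)*(1/5)*(-4 + 15) + 4)**2)**2 = (13 + ((1/24)*(1/5)*11 + 4)**2)**2 = (13 + (11/120 + 4)**2)**2 = (13 + (491/120)**2)**2 = (13 + 241081/14400)**2 = (428281/14400)**2 = 183424614961/207360000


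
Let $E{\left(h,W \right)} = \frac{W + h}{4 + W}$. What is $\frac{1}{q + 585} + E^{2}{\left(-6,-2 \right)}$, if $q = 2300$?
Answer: $\frac{46161}{2885} \approx 16.0$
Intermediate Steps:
$E{\left(h,W \right)} = \frac{W + h}{4 + W}$
$\frac{1}{q + 585} + E^{2}{\left(-6,-2 \right)} = \frac{1}{2300 + 585} + \left(\frac{-2 - 6}{4 - 2}\right)^{2} = \frac{1}{2885} + \left(\frac{1}{2} \left(-8\right)\right)^{2} = \frac{1}{2885} + \left(-4\right)^{2} = \frac{1}{2885} + 16 = \frac{46161}{2885}$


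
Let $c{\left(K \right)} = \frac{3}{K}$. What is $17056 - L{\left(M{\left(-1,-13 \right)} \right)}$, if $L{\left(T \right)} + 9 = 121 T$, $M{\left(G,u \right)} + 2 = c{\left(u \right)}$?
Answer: $\frac{225354}{13} \approx 17335.0$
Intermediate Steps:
$M{\left(G,u \right)} = -2 + \frac{3}{u}$
$L{\left(T \right)} = -9 + 121 T$
$17056 - L{\left(M{\left(-1,-13 \right)} \right)} = 17056 - \left(-9 + 121 \left(-2 + \frac{3}{-13}\right)\right) = 17056 - \left(-9 + 121 \left(-2 + 3 \left(- \frac{1}{13}\right)\right)\right) = 17056 - \left(-9 + 121 \left(-2 - \frac{3}{13}\right)\right) = 17056 - \left(-9 + 121 \left(- \frac{29}{13}\right)\right) = 17056 - \left(-9 - \frac{3509}{13}\right) = 17056 - - \frac{3626}{13} = 17056 + \frac{3626}{13} = \frac{225354}{13}$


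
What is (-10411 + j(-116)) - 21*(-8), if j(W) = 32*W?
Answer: -13955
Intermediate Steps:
(-10411 + j(-116)) - 21*(-8) = (-10411 + 32*(-116)) - 21*(-8) = (-10411 - 3712) + 168 = -14123 + 168 = -13955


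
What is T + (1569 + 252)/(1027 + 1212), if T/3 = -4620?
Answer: -31030719/2239 ≈ -13859.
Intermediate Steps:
T = -13860 (T = 3*(-4620) = -13860)
T + (1569 + 252)/(1027 + 1212) = -13860 + (1569 + 252)/(1027 + 1212) = -13860 + 1821/2239 = -31030719/2239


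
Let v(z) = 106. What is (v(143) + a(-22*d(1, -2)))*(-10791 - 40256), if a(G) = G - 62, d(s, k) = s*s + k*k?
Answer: 3369102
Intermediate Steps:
d(s, k) = k**2 + s**2 (d(s, k) = s**2 + k**2 = k**2 + s**2)
a(G) = -62 + G
(v(143) + a(-22*d(1, -2)))*(-10791 - 40256) = (106 + (-62 - 22*((-2)**2 + 1**2)))*(-10791 - 40256) = (106 + (-62 - 22*(4 + 1)))*(-51047) = (106 + (-62 - 22*5))*(-51047) = (106 + (-62 - 110))*(-51047) = (106 - 172)*(-51047) = -66*(-51047) = 3369102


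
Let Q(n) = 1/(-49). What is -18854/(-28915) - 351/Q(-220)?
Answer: 497327939/28915 ≈ 17200.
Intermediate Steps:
Q(n) = -1/49
-18854/(-28915) - 351/Q(-220) = -18854/(-28915) - 351/(-1/49) = -18854*(-1/28915) - 351*(-49) = 18854/28915 + 17199 = 497327939/28915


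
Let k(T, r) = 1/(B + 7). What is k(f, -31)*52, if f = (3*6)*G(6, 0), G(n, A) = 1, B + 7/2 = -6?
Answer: -104/5 ≈ -20.800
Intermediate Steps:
B = -19/2 (B = -7/2 - 6 = -19/2 ≈ -9.5000)
f = 18 (f = (3*6)*1 = 18*1 = 18)
k(T, r) = -2/5 (k(T, r) = 1/(-19/2 + 7) = 1/(-5/2) = -2/5)
k(f, -31)*52 = -2/5*52 = -104/5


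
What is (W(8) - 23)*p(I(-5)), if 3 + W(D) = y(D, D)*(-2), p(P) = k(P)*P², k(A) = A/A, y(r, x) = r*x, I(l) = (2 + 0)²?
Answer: -2464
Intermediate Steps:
I(l) = 4 (I(l) = 2² = 4)
k(A) = 1
p(P) = P² (p(P) = 1*P² = P²)
W(D) = -3 - 2*D² (W(D) = -3 + (D*D)*(-2) = -3 + D²*(-2) = -3 - 2*D²)
(W(8) - 23)*p(I(-5)) = ((-3 - 2*8²) - 23)*4² = ((-3 - 2*64) - 23)*16 = ((-3 - 128) - 23)*16 = (-131 - 23)*16 = -154*16 = -2464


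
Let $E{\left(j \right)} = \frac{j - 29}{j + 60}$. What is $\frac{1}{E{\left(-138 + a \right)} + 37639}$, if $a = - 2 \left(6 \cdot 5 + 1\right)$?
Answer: $\frac{140}{5269689} \approx 2.6567 \cdot 10^{-5}$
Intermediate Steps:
$a = -62$ ($a = - 2 \left(30 + 1\right) = \left(-2\right) 31 = -62$)
$E{\left(j \right)} = \frac{-29 + j}{60 + j}$
$\frac{1}{E{\left(-138 + a \right)} + 37639} = \frac{1}{\frac{-29 - 200}{60 - 200} + 37639} = \frac{1}{\frac{1}{-140} \left(-229\right) + 37639} = \frac{1}{\left(- \frac{1}{140}\right) \left(-229\right) + 37639} = \frac{1}{\frac{229}{140} + 37639} = \frac{1}{\frac{5269689}{140}} = \frac{140}{5269689}$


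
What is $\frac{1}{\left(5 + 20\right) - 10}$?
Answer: $\frac{1}{15} \approx 0.066667$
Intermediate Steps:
$\frac{1}{\left(5 + 20\right) - 10} = \frac{1}{25 + \left(-104 + 94\right)} = \frac{1}{25 - 10} = \frac{1}{15}$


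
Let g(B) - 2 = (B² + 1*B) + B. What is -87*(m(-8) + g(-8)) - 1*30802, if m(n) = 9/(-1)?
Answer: -34369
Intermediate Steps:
m(n) = -9 (m(n) = 9*(-1) = -9)
g(B) = 2 + B² + 2*B (g(B) = 2 + ((B² + 1*B) + B) = 2 + ((B² + B) + B) = 2 + ((B + B²) + B) = 2 + (B² + 2*B) = 2 + B² + 2*B)
-87*(m(-8) + g(-8)) - 1*30802 = -87*(-9 + (2 + (-8)² + 2*(-8))) - 1*30802 = -87*(-9 + (2 + 64 - 16)) - 30802 = -87*(-9 + 50) - 30802 = -87*41 - 30802 = -3567 - 30802 = -34369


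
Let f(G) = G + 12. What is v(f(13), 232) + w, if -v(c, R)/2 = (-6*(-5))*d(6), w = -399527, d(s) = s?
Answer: -399887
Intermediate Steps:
f(G) = 12 + G
v(c, R) = -360 (v(c, R) = -2*(-6*(-5))*6 = -60*6 = -2*180 = -360)
v(f(13), 232) + w = -360 - 399527 = -399887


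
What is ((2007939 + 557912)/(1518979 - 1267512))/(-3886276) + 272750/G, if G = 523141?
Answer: 266549095717935009/511250092378047772 ≈ 0.52137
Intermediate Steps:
((2007939 + 557912)/(1518979 - 1267512))/(-3886276) + 272750/G = ((2007939 + 557912)/(1518979 - 1267512))/(-3886276) + 272750/523141 = (2565851/251467)*(-1/3886276) + 272750*(1/523141) = (2565851*(1/251467))*(-1/3886276) + 272750/523141 = (2565851/251467)*(-1/3886276) + 272750/523141 = -2565851/977270166892 + 272750/523141 = 266549095717935009/511250092378047772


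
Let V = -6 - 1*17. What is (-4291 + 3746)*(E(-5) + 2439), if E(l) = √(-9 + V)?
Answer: -1329255 - 2180*I*√2 ≈ -1.3293e+6 - 3083.0*I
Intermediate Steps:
V = -23 (V = -6 - 17 = -23)
E(l) = 4*I*√2 (E(l) = √(-9 - 23) = √(-32) = 4*I*√2)
(-4291 + 3746)*(E(-5) + 2439) = (-4291 + 3746)*(4*I*√2 + 2439) = -545*(2439 + 4*I*√2) = -1329255 - 2180*I*√2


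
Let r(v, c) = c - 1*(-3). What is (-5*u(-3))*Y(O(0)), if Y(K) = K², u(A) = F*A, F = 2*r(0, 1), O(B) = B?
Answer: 0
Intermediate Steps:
r(v, c) = 3 + c (r(v, c) = c + 3 = 3 + c)
F = 8 (F = 2*(3 + 1) = 2*4 = 8)
u(A) = 8*A
(-5*u(-3))*Y(O(0)) = -40*(-3)*0² = -5*(-24)*0 = 120*0 = 0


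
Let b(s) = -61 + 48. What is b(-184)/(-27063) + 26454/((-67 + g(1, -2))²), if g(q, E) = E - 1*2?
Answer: 715990135/136424583 ≈ 5.2482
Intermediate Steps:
g(q, E) = -2 + E (g(q, E) = E - 2 = -2 + E)
b(s) = -13
b(-184)/(-27063) + 26454/((-67 + g(1, -2))²) = -13/(-27063) + 26454/((-67 + (-2 - 2))²) = -13*(-1/27063) + 26454/((-67 - 4)²) = 13/27063 + 26454/((-71)²) = 13/27063 + 26454/5041 = 715990135/136424583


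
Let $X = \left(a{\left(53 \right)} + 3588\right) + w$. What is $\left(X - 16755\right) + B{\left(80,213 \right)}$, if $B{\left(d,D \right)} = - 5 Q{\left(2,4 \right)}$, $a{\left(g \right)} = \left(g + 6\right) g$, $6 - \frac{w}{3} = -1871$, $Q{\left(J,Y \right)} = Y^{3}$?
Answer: $-4729$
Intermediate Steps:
$w = 5631$ ($w = 18 - -5613 = 18 + 5613 = 5631$)
$a{\left(g \right)} = g \left(6 + g\right)$ ($a{\left(g \right)} = \left(6 + g\right) g = g \left(6 + g\right)$)
$B{\left(d,D \right)} = -320$ ($B{\left(d,D \right)} = - 5 \cdot 4^{3} = \left(-5\right) 64 = -320$)
$X = 12346$ ($X = \left(53 \left(6 + 53\right) + 3588\right) + 5631 = \left(53 \cdot 59 + 3588\right) + 5631 = \left(3127 + 3588\right) + 5631 = 6715 + 5631 = 12346$)
$\left(X - 16755\right) + B{\left(80,213 \right)} = \left(12346 - 16755\right) - 320 = -4409 - 320 = -4729$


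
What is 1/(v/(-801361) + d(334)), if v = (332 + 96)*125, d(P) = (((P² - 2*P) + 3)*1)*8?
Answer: 801361/710909727708 ≈ 1.1272e-6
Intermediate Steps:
d(P) = 24 - 16*P + 8*P² (d(P) = ((3 + P² - 2*P)*1)*8 = (3 + P² - 2*P)*8 = 24 - 16*P + 8*P²)
v = 53500 (v = 428*125 = 53500)
1/(v/(-801361) + d(334)) = 1/(53500/(-801361) + (24 - 16*334 + 8*334²)) = 1/(53500*(-1/801361) + (24 - 5344 + 8*111556)) = 1/(-53500/801361 + (24 - 5344 + 892448)) = 1/(-53500/801361 + 887128) = 1/(710909727708/801361) = 801361/710909727708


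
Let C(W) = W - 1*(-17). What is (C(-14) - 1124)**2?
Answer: 1256641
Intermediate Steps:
C(W) = 17 + W (C(W) = W + 17 = 17 + W)
(C(-14) - 1124)**2 = ((17 - 14) - 1124)**2 = (3 - 1124)**2 = (-1121)**2 = 1256641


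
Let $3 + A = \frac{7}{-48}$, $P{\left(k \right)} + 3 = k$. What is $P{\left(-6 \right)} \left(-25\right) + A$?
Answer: $\frac{10649}{48} \approx 221.85$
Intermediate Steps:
$P{\left(k \right)} = -3 + k$
$A = - \frac{151}{48}$ ($A = -3 + \frac{7}{-48} = -3 + 7 \left(- \frac{1}{48}\right) = -3 - \frac{7}{48} = - \frac{151}{48} \approx -3.1458$)
$P{\left(-6 \right)} \left(-25\right) + A = \left(-3 - 6\right) \left(-25\right) - \frac{151}{48} = \left(-9\right) \left(-25\right) - \frac{151}{48} = 225 - \frac{151}{48} = \frac{10649}{48}$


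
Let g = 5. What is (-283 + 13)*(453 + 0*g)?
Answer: -122310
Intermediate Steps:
(-283 + 13)*(453 + 0*g) = (-283 + 13)*(453 + 0*5) = -270*(453 + 0) = -270*453 = -122310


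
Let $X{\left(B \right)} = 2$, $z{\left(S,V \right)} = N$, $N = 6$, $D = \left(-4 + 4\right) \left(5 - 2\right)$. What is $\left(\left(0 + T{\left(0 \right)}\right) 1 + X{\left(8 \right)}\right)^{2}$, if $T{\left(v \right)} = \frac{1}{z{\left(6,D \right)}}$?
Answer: $\frac{169}{36} \approx 4.6944$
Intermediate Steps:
$D = 0$ ($D = 0 \cdot 3 = 0$)
$z{\left(S,V \right)} = 6$
$T{\left(v \right)} = \frac{1}{6}$
$\left(\left(0 + T{\left(0 \right)}\right) 1 + X{\left(8 \right)}\right)^{2} = \left(\left(0 + \frac{1}{6}\right) 1 + 2\right)^{2} = \left(\frac{1}{6} \cdot 1 + 2\right)^{2} = \left(\frac{1}{6} + 2\right)^{2} = \left(\frac{13}{6}\right)^{2} = \frac{169}{36}$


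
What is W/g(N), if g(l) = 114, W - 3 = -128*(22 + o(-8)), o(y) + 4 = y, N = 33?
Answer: -1277/114 ≈ -11.202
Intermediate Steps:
o(y) = -4 + y
W = -1277 (W = 3 - 128*(22 + (-4 - 8)) = 3 - 128*(22 - 12) = 3 - 128*10 = 3 - 1280 = -1277)
W/g(N) = -1277/114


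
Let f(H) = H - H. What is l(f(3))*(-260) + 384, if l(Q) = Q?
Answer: 384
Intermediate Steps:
f(H) = 0
l(f(3))*(-260) + 384 = 0*(-260) + 384 = 0 + 384 = 384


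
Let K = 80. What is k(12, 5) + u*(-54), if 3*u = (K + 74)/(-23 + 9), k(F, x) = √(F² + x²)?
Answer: 211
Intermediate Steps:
u = -11/3 (u = ((80 + 74)/(-23 + 9))/3 = (154/(-14))/3 = (154*(-1/14))/3 = (⅓)*(-11) = -11/3 ≈ -3.6667)
k(12, 5) + u*(-54) = √(12² + 5²) - 11/3*(-54) = √(144 + 25) + 198 = √169 + 198 = 13 + 198 = 211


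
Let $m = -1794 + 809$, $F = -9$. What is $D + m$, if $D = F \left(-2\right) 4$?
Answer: $-913$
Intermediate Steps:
$m = -985$
$D = 72$ ($D = \left(-9\right) \left(-2\right) 4 = 18 \cdot 4 = 72$)
$D + m = 72 - 985 = -913$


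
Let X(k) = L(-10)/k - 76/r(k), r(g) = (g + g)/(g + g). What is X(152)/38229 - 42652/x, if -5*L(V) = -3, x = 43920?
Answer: -5173956673/5316889320 ≈ -0.97312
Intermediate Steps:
L(V) = ⅗ (L(V) = -⅕*(-3) = ⅗)
r(g) = 1 (r(g) = (2*g)/((2*g)) = (2*g)*(1/(2*g)) = 1)
X(k) = -76 + 3/(5*k) (X(k) = 3/(5*k) - 76/1 = 3/(5*k) - 76*1 = 3/(5*k) - 76 = -76 + 3/(5*k))
X(152)/38229 - 42652/x = (-76 + (⅗)/152)/38229 - 42652/43920 = (-76 + (⅗)*(1/152))*(1/38229) - 42652*1/43920 = (-76 + 3/760)*(1/38229) - 10663/10980 = -57757/760*1/38229 - 10663/10980 = -57757/29054040 - 10663/10980 = -5173956673/5316889320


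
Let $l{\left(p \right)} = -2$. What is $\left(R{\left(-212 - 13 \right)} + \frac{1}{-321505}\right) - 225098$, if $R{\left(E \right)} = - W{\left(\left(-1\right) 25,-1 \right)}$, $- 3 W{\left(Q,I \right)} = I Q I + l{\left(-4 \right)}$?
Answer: $- \frac{72373026036}{321505} \approx -2.2511 \cdot 10^{5}$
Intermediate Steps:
$W{\left(Q,I \right)} = \frac{2}{3} - \frac{Q I^{2}}{3}$ ($W{\left(Q,I \right)} = - \frac{I Q I - 2}{3} = - \frac{Q I^{2} - 2}{3} = - \frac{-2 + Q I^{2}}{3} = \frac{2}{3} - \frac{Q I^{2}}{3}$)
$R{\left(E \right)} = -9$ ($R{\left(E \right)} = - (\frac{2}{3} - \frac{\left(-1\right) 25 \left(-1\right)^{2}}{3}) = - (\frac{2}{3} - \left(- \frac{25}{3}\right) 1) = - (\frac{2}{3} + \frac{25}{3}) = \left(-1\right) 9 = -9$)
$\left(R{\left(-212 - 13 \right)} + \frac{1}{-321505}\right) - 225098 = \left(-9 + \frac{1}{-321505}\right) - 225098 = \left(-9 - \frac{1}{321505}\right) - 225098 = - \frac{2893546}{321505} - 225098 = - \frac{72373026036}{321505}$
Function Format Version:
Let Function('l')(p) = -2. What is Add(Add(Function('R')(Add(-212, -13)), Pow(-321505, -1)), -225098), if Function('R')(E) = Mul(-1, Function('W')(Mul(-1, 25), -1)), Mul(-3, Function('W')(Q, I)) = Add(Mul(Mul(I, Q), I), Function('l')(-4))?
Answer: Rational(-72373026036, 321505) ≈ -2.2511e+5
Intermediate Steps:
Function('W')(Q, I) = Add(Rational(2, 3), Mul(Rational(-1, 3), Q, Pow(I, 2))) (Function('W')(Q, I) = Mul(Rational(-1, 3), Add(Mul(Mul(I, Q), I), -2)) = Mul(Rational(-1, 3), Add(Mul(Q, Pow(I, 2)), -2)) = Mul(Rational(-1, 3), Add(-2, Mul(Q, Pow(I, 2)))) = Add(Rational(2, 3), Mul(Rational(-1, 3), Q, Pow(I, 2))))
Function('R')(E) = -9 (Function('R')(E) = Mul(-1, Add(Rational(2, 3), Mul(Rational(-1, 3), Mul(-1, 25), Pow(-1, 2)))) = Mul(-1, Add(Rational(2, 3), Mul(Rational(-1, 3), -25, 1))) = Mul(-1, Add(Rational(2, 3), Rational(25, 3))) = Mul(-1, 9) = -9)
Add(Add(Function('R')(Add(-212, -13)), Pow(-321505, -1)), -225098) = Add(Add(-9, Pow(-321505, -1)), -225098) = Add(Add(-9, Rational(-1, 321505)), -225098) = Add(Rational(-2893546, 321505), -225098) = Rational(-72373026036, 321505)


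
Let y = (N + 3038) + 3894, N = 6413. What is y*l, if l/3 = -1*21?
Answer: -840735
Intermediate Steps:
l = -63 (l = 3*(-1*21) = 3*(-21) = -63)
y = 13345 (y = (6413 + 3038) + 3894 = 9451 + 3894 = 13345)
y*l = 13345*(-63) = -840735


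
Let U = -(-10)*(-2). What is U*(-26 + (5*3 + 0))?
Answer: 220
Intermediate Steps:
U = -20 (U = -1*20 = -20)
U*(-26 + (5*3 + 0)) = -20*(-26 + (5*3 + 0)) = -20*(-26 + (15 + 0)) = -20*(-26 + 15) = -20*(-11) = 220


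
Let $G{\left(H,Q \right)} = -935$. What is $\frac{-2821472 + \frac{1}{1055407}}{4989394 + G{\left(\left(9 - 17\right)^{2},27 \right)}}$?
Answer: $- \frac{2977801299103}{5264854547813} \approx -0.5656$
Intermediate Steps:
$\frac{-2821472 + \frac{1}{1055407}}{4989394 + G{\left(\left(9 - 17\right)^{2},27 \right)}} = \frac{-2821472 + \frac{1}{1055407}}{4989394 - 935} = \frac{-2821472 + \frac{1}{1055407}}{4988459} = \left(- \frac{2977801299103}{1055407}\right) \frac{1}{4988459} = - \frac{2977801299103}{5264854547813}$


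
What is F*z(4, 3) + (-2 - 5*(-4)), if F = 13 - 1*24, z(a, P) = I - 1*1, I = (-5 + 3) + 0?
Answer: 51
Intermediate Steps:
I = -2 (I = -2 + 0 = -2)
z(a, P) = -3 (z(a, P) = -2 - 1*1 = -2 - 1 = -3)
F = -11 (F = 13 - 24 = -11)
F*z(4, 3) + (-2 - 5*(-4)) = -11*(-3) + (-2 - 5*(-4)) = 33 + (-2 + 20) = 33 + 18 = 51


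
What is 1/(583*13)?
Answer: 1/7579 ≈ 0.00013194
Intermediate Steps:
1/(583*13) = 1/7579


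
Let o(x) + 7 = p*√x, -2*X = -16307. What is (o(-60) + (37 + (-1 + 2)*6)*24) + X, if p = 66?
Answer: 18357/2 + 132*I*√15 ≈ 9178.5 + 511.23*I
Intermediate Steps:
X = 16307/2 (X = -½*(-16307) = 16307/2 ≈ 8153.5)
o(x) = -7 + 66*√x
(o(-60) + (37 + (-1 + 2)*6)*24) + X = ((-7 + 66*√(-60)) + (37 + (-1 + 2)*6)*24) + 16307/2 = ((-7 + 66*(2*I*√15)) + (37 + 1*6)*24) + 16307/2 = ((-7 + 132*I*√15) + (37 + 6)*24) + 16307/2 = ((-7 + 132*I*√15) + 43*24) + 16307/2 = ((-7 + 132*I*√15) + 1032) + 16307/2 = (1025 + 132*I*√15) + 16307/2 = 18357/2 + 132*I*√15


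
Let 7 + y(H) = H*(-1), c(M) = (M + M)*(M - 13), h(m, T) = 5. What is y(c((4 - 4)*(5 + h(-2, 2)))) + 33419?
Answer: 33412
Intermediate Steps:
c(M) = 2*M*(-13 + M) (c(M) = (2*M)*(-13 + M) = 2*M*(-13 + M))
y(H) = -7 - H (y(H) = -7 + H*(-1) = -7 - H)
y(c((4 - 4)*(5 + h(-2, 2)))) + 33419 = (-7 - 2*(4 - 4)*(5 + 5)*(-13 + (4 - 4)*(5 + 5))) + 33419 = (-7 - 2*0*10*(-13 + 0*10)) + 33419 = (-7 - 2*0*(-13 + 0)) + 33419 = (-7 - 2*0*(-13)) + 33419 = (-7 - 1*0) + 33419 = (-7 + 0) + 33419 = -7 + 33419 = 33412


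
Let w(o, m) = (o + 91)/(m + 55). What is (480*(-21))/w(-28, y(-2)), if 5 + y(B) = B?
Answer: -7680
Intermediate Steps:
y(B) = -5 + B
w(o, m) = (91 + o)/(55 + m)
(480*(-21))/w(-28, y(-2)) = (480*(-21))/(((91 - 28)/(55 + (-5 - 2)))) = -10080/(63/(55 - 7)) = -10080/(63/48) = -10080/((1/48)*63) = -10080/21/16 = -10080*16/21 = -7680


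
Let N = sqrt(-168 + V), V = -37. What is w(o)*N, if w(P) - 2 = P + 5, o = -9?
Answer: -2*I*sqrt(205) ≈ -28.636*I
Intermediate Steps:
N = I*sqrt(205) (N = sqrt(-168 - 37) = sqrt(-205) = I*sqrt(205) ≈ 14.318*I)
w(P) = 7 + P (w(P) = 2 + (P + 5) = 2 + (5 + P) = 7 + P)
w(o)*N = (7 - 9)*(I*sqrt(205)) = -2*I*sqrt(205)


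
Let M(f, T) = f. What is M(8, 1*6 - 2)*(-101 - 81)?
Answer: -1456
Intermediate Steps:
M(8, 1*6 - 2)*(-101 - 81) = 8*(-101 - 81) = 8*(-182) = -1456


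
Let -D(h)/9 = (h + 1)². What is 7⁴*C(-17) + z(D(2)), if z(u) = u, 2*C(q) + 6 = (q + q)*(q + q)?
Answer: 1380494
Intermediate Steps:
D(h) = -9*(1 + h)² (D(h) = -9*(h + 1)² = -9*(1 + h)²)
C(q) = -3 + 2*q² (C(q) = -3 + ((q + q)*(q + q))/2 = -3 + ((2*q)*(2*q))/2 = -3 + (4*q²)/2 = -3 + 2*q²)
7⁴*C(-17) + z(D(2)) = 7⁴*(-3 + 2*(-17)²) - 9*(1 + 2)² = 2401*(-3 + 2*289) - 9*3² = 2401*(-3 + 578) - 9*9 = 2401*575 - 81 = 1380575 - 81 = 1380494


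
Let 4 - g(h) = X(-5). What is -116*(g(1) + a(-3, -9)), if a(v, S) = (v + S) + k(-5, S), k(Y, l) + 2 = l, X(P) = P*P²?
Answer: -12296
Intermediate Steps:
X(P) = P³
g(h) = 129 (g(h) = 4 - 1*(-5)³ = 4 - 1*(-125) = 4 + 125 = 129)
k(Y, l) = -2 + l
a(v, S) = -2 + v + 2*S (a(v, S) = (v + S) + (-2 + S) = (S + v) + (-2 + S) = -2 + v + 2*S)
-116*(g(1) + a(-3, -9)) = -116*(129 + (-2 - 3 + 2*(-9))) = -116*(129 + (-2 - 3 - 18)) = -116*(129 - 23) = -116*106 = -12296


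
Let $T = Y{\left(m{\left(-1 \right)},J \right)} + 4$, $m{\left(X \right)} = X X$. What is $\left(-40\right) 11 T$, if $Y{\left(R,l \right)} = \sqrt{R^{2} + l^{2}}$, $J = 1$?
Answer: $-1760 - 440 \sqrt{2} \approx -2382.3$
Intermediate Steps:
$m{\left(X \right)} = X^{2}$
$T = 4 + \sqrt{2}$ ($T = \sqrt{\left(\left(-1\right)^{2}\right)^{2} + 1^{2}} + 4 = \sqrt{1^{2} + 1} + 4 = \sqrt{1 + 1} + 4 = \sqrt{2} + 4 = 4 + \sqrt{2} \approx 5.4142$)
$\left(-40\right) 11 T = \left(-40\right) 11 \left(4 + \sqrt{2}\right) = - 440 \left(4 + \sqrt{2}\right) = -1760 - 440 \sqrt{2}$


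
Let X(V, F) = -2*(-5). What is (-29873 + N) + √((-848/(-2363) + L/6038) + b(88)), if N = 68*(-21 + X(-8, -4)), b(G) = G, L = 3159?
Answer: -30621 + √18093714560816522/14267794 ≈ -30612.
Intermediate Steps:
X(V, F) = 10
N = -748 (N = 68*(-21 + 10) = 68*(-11) = -748)
(-29873 + N) + √((-848/(-2363) + L/6038) + b(88)) = (-29873 - 748) + √((-848/(-2363) + 3159/6038) + 88) = -30621 + √((-848*(-1/2363) + 3159*(1/6038)) + 88) = -30621 + √((848/2363 + 3159/6038) + 88) = -30621 + √(12584941/14267794 + 88) = -30621 + √(1268150813/14267794) = -30621 + √18093714560816522/14267794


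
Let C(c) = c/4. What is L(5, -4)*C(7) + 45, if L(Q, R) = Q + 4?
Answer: 243/4 ≈ 60.750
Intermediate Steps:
L(Q, R) = 4 + Q
C(c) = c/4 (C(c) = c*(¼) = c/4)
L(5, -4)*C(7) + 45 = (4 + 5)*((¼)*7) + 45 = 9*(7/4) + 45 = 63/4 + 45 = 243/4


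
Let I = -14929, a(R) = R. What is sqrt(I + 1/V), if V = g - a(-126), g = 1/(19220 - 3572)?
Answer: I*sqrt(58034960451328177)/1971649 ≈ 122.18*I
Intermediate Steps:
g = 1/15648 ≈ 6.3906e-5
V = 1971649/15648 (V = 1/15648 - 1*(-126) = 1/15648 + 126 = 1971649/15648 ≈ 126.00)
sqrt(I + 1/V) = sqrt(-14929 + 1/(1971649/15648)) = sqrt(-14929 + 15648/1971649) = sqrt(-29434732273/1971649) = I*sqrt(58034960451328177)/1971649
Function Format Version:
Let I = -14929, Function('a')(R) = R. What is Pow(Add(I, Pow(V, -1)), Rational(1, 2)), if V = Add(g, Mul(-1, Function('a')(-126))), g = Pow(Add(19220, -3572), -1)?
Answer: Mul(Rational(1, 1971649), I, Pow(58034960451328177, Rational(1, 2))) ≈ Mul(122.18, I)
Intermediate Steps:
g = Rational(1, 15648) (g = Pow(15648, -1) = Rational(1, 15648) ≈ 6.3906e-5)
V = Rational(1971649, 15648) (V = Add(Rational(1, 15648), Mul(-1, -126)) = Add(Rational(1, 15648), 126) = Rational(1971649, 15648) ≈ 126.00)
Pow(Add(I, Pow(V, -1)), Rational(1, 2)) = Pow(Add(-14929, Pow(Rational(1971649, 15648), -1)), Rational(1, 2)) = Pow(Add(-14929, Rational(15648, 1971649)), Rational(1, 2)) = Pow(Rational(-29434732273, 1971649), Rational(1, 2)) = Mul(Rational(1, 1971649), I, Pow(58034960451328177, Rational(1, 2)))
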